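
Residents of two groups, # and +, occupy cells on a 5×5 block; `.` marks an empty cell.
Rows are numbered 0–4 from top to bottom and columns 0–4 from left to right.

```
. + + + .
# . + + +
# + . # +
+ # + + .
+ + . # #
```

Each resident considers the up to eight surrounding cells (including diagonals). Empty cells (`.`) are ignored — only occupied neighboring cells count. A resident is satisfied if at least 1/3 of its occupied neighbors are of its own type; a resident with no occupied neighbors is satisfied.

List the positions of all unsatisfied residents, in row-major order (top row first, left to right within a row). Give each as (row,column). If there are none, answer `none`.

(2,3), (3,1)

Row 0: (0,1)+ 2/3 satisfied · (0,2)+ 4/4 satisfied · (0,3)+ 4/4 satisfied
Row 1: (1,0)# 1/3 satisfied · (1,2)+ 5/6 satisfied · (1,3)+ 5/6 satisfied · (1,4)+ 3/4 satisfied
Row 2: (2,0)# 2/4 satisfied · (2,1)+ 3/6 satisfied · (2,3)# 0/6 not · (2,4)+ 3/4 satisfied
Row 3: (3,0)+ 3/5 satisfied · (3,1)# 1/6 not · (3,2)+ 3/6 satisfied · (3,3)+ 2/5 satisfied
Row 4: (4,0)+ 2/3 satisfied · (4,1)+ 3/4 satisfied · (4,3)# 1/3 satisfied · (4,4)# 1/2 satisfied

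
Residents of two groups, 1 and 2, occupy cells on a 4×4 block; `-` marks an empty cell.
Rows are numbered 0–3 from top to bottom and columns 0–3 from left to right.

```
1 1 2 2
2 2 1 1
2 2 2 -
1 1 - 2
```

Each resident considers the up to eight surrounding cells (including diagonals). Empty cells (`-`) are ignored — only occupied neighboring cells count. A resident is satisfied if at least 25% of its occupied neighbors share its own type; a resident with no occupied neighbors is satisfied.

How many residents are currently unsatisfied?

0

Row 0: (0,0)1 1/3 satisfied · (0,1)1 2/5 satisfied · (0,2)2 2/5 satisfied · (0,3)2 1/3 satisfied
Row 1: (1,0)2 3/5 satisfied · (1,1)2 5/8 satisfied · (1,2)1 2/7 satisfied · (1,3)1 1/4 satisfied
Row 2: (2,0)2 3/5 satisfied · (2,1)2 4/7 satisfied · (2,2)2 3/6 satisfied
Row 3: (3,0)1 1/3 satisfied · (3,1)1 1/4 satisfied · (3,3)2 1/1 satisfied
Every one meets the threshold.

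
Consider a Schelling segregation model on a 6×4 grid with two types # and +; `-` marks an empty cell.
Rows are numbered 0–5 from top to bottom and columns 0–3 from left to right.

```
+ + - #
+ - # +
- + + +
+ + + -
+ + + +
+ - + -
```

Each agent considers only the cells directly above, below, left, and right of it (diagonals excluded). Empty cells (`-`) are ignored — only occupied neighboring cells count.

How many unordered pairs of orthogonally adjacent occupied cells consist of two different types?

3

Scan each occupied cell's neighbors to the right and below so each pair is counted once.
From row 0: 1 unlike of 3 pairs (running 1/3).
From row 1: 2 unlike of 3 pairs (running 3/6).
From row 2: 0 unlike of 4 pairs (running 3/10).
From row 3: 0 unlike of 5 pairs (running 3/15).
From row 4: 0 unlike of 5 pairs (running 3/20).
Total adjacent occupied pairs: 20; unlike-type pairs: 3.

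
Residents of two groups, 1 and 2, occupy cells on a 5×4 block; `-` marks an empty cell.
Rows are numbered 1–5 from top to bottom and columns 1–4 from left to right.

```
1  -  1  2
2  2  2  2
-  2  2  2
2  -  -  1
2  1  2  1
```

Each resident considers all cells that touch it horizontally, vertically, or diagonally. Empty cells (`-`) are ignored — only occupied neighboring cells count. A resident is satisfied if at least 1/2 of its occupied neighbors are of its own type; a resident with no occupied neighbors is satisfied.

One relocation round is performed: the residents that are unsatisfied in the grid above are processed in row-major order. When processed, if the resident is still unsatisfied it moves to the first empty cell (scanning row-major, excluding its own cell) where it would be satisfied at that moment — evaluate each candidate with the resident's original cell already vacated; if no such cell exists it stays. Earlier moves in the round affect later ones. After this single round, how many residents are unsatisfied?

4

Initially unsatisfied (in order): (1,1), (1,3), (4,4), (5,2), (5,3).
  (1,1): no empty cell satisfies it; stays.
  (1,3): no empty cell satisfies it; stays.
  (4,4): no empty cell satisfies it; stays.
  (5,2): no empty cell satisfies it; stays.
  (5,3) → (1,2).
Resulting grid:
1 2 1 2
2 2 2 2
- 2 2 2
2 - - 1
2 1 - 1
Unsatisfied now: (1,1), (1,3), (4,4), (5,2).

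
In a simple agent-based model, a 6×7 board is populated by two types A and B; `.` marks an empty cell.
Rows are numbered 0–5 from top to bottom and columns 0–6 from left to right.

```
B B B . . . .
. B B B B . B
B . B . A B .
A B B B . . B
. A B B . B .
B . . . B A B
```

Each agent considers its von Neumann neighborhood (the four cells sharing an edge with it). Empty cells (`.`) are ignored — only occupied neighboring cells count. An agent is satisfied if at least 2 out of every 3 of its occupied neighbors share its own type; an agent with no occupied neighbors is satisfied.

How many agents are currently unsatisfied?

11

Row 0: (0,0)B 1/1 ok · (0,1)B 3/3 ok · (0,2)B 2/2 ok
Row 1: (1,1)B 2/2 ok · (1,2)B 4/4 ok · (1,3)B 2/2 ok · (1,4)B 1/2 unhappy · (1,6)B 0/0 ok
Row 2: (2,0)B 0/1 unhappy · (2,2)B 2/2 ok · (2,4)A 0/2 unhappy · (2,5)B 0/1 unhappy
Row 3: (3,0)A 0/2 unhappy · (3,1)B 1/3 unhappy · (3,2)B 4/4 ok · (3,3)B 2/2 ok · (3,6)B 0/0 ok
Row 4: (4,1)A 0/2 unhappy · (4,2)B 2/3 ok · (4,3)B 2/2 ok · (4,5)B 0/1 unhappy
Row 5: (5,0)B 0/0 ok · (5,4)B 0/1 unhappy · (5,5)A 0/3 unhappy · (5,6)B 0/1 unhappy
Unsatisfied: (1,4), (2,0), (2,4), (2,5), (3,0), (3,1), (4,1), (4,5), (5,4), (5,5), (5,6) — 11 in total.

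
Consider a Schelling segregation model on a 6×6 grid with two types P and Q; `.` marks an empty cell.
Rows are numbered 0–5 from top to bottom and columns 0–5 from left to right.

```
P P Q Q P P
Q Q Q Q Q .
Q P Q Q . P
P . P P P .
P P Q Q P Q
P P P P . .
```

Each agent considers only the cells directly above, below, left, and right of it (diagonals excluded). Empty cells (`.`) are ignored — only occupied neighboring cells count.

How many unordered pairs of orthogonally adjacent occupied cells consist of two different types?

18

Scan each occupied cell's neighbors to the right and below so each pair is counted once.
Row 0: P(0,0)–P(0,1)= P(0,0)–Q(1,0)≠ P(0,1)–Q(0,2)≠ P(0,1)–Q(1,1)≠ Q(0,2)–Q(0,3)= Q(0,2)–Q(1,2)= Q(0,3)–P(0,4)≠ Q(0,3)–Q(1,3)= P(0,4)–P(0,5)= P(0,4)–Q(1,4)≠  → 5/10 unlike.
Row 1: Q(1,0)–Q(1,1)= Q(1,0)–Q(2,0)= Q(1,1)–Q(1,2)= Q(1,1)–P(2,1)≠ Q(1,2)–Q(1,3)= Q(1,2)–Q(2,2)= Q(1,3)–Q(1,4)= Q(1,3)–Q(2,3)=  → 1/8 unlike.
Row 2: Q(2,0)–P(2,1)≠ Q(2,0)–P(3,0)≠ P(2,1)–Q(2,2)≠ Q(2,2)–Q(2,3)= Q(2,2)–P(3,2)≠ Q(2,3)–P(3,3)≠  → 5/6 unlike.
Row 3: P(3,0)–P(4,0)= P(3,2)–P(3,3)= P(3,2)–Q(4,2)≠ P(3,3)–P(3,4)= P(3,3)–Q(4,3)≠ P(3,4)–P(4,4)=  → 2/6 unlike.
Row 4: P(4,0)–P(4,1)= P(4,0)–P(5,0)= P(4,1)–Q(4,2)≠ P(4,1)–P(5,1)= Q(4,2)–Q(4,3)= Q(4,2)–P(5,2)≠ Q(4,3)–P(4,4)≠ Q(4,3)–P(5,3)≠ P(4,4)–Q(4,5)≠  → 5/9 unlike.
Row 5: P(5,0)–P(5,1)= P(5,1)–P(5,2)= P(5,2)–P(5,3)=  → 0/3 unlike.
Total adjacent occupied pairs: 42; unlike-type pairs: 18.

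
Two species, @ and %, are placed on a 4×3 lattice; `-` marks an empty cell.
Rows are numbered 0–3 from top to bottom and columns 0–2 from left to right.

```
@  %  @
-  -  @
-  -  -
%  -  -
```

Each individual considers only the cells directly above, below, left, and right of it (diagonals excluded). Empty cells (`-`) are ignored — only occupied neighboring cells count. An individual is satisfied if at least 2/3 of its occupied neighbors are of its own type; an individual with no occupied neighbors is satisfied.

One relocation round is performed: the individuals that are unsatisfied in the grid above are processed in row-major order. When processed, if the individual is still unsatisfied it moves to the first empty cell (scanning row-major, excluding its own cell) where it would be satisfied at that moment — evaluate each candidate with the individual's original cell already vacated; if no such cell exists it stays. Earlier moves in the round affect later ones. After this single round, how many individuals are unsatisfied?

0

Initially unsatisfied (in order): (0,0), (0,1), (0,2).
  (0,0) → (1,0).
  (0,1) → (2,1).
  (0,2): now satisfied by earlier moves; stays.
Resulting grid:
- - @
@ - @
- % -
% - -
All satisfied now.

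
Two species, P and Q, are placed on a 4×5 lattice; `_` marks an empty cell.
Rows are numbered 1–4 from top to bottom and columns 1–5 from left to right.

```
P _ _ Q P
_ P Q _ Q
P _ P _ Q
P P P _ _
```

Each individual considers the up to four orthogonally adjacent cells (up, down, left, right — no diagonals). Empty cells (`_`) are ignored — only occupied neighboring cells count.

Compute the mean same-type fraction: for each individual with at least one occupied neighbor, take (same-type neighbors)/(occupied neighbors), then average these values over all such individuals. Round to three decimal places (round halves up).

0.545

Row 1: (1,1)P — no occupied neighbors · (1,4)Q 0/1 · (1,5)P 0/2
Row 2: (2,2)P 0/1 · (2,3)Q 0/2 · (2,5)Q 1/2
Row 3: (3,1)P 1/1 · (3,3)P 1/2 · (3,5)Q 1/1
Row 4: (4,1)P 2/2 · (4,2)P 2/2 · (4,3)P 2/2
Sum over 11 individuals: 0/1 + 0/2 + 0/1 + 0/2 + 1/2 + 1/1 + 1/2 + 1/1 + 2/2 + 2/2 + 2/2 = 6; mean = 6 ÷ 11 = 6/11 = 0.545454… → 0.545.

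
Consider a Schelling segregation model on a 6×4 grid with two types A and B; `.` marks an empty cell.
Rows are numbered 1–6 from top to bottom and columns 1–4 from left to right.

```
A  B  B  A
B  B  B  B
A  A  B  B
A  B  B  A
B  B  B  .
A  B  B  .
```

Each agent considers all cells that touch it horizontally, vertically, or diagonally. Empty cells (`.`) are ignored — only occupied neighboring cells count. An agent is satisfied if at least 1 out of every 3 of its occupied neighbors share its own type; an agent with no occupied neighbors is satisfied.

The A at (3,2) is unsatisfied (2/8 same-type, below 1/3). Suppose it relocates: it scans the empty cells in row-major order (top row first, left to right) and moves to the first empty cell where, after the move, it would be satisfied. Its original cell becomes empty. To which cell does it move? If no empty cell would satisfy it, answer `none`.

none

Vacating (3,2). Empty cells in order:
  (5,4): 1/4 same-type → still unsatisfied.
  (6,4): 0/2 same-type → still unsatisfied.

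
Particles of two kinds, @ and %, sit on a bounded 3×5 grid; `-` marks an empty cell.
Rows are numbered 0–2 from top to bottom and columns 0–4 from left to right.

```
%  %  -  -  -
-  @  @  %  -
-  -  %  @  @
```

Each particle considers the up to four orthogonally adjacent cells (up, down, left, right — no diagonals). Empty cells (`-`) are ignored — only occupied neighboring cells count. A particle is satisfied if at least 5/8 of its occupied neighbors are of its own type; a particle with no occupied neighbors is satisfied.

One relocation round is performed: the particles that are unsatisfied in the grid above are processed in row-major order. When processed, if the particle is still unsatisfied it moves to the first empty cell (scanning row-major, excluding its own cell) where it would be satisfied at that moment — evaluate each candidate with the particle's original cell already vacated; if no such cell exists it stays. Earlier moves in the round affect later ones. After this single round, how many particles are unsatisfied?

1

Initially unsatisfied (in order): (0,1), (1,1), (1,2), (1,3), (2,2), (2,3).
  (0,1) → (0,3).
  (1,1): now satisfied by earlier moves; stays.
  (1,2) → (2,0).
  (1,3) → (0,2).
  (2,2) → (0,1).
  (2,3): now satisfied by earlier moves; stays.
Resulting grid:
% % % % -
- @ - - -
@ - - @ @
Unsatisfied now: (1,1).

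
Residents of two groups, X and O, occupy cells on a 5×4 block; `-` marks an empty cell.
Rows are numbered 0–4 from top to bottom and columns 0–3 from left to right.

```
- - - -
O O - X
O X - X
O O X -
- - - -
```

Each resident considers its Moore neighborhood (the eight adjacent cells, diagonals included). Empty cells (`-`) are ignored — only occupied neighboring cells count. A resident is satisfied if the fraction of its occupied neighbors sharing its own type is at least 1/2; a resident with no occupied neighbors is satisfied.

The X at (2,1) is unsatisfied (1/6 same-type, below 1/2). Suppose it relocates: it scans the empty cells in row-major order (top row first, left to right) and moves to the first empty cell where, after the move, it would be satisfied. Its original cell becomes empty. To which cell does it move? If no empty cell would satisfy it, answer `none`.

(0,2)

Vacating (2,1). Empty cells in order:
  (0,0): 0/2 same-type → still unsatisfied.
  (0,1): 0/2 same-type → still unsatisfied.
  (0,2): 1/2 same-type → satisfied — stop here.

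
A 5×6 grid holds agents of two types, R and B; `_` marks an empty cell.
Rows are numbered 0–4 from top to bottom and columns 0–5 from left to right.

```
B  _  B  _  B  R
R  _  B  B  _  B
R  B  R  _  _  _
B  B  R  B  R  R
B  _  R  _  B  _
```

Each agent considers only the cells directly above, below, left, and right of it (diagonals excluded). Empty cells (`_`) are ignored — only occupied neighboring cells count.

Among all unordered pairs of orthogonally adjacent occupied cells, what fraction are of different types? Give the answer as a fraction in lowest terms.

Scan each occupied cell's neighbors to the right and below so each pair is counted once.
Row 0: B(0,0)–R(1,0)≠ B(0,2)–B(1,2)= B(0,4)–R(0,5)≠ R(0,5)–B(1,5)≠  → 3/4 unlike.
Row 1: R(1,0)–R(2,0)= B(1,2)–B(1,3)= B(1,2)–R(2,2)≠  → 1/3 unlike.
Row 2: R(2,0)–B(2,1)≠ R(2,0)–B(3,0)≠ B(2,1)–R(2,2)≠ B(2,1)–B(3,1)= R(2,2)–R(3,2)=  → 3/5 unlike.
Row 3: B(3,0)–B(3,1)= B(3,0)–B(4,0)= B(3,1)–R(3,2)≠ R(3,2)–B(3,3)≠ R(3,2)–R(4,2)= B(3,3)–R(3,4)≠ R(3,4)–R(3,5)= R(3,4)–B(4,4)≠  → 4/8 unlike.
Total adjacent occupied pairs: 20; unlike-type pairs: 11.
11/20 is already in lowest terms.

11/20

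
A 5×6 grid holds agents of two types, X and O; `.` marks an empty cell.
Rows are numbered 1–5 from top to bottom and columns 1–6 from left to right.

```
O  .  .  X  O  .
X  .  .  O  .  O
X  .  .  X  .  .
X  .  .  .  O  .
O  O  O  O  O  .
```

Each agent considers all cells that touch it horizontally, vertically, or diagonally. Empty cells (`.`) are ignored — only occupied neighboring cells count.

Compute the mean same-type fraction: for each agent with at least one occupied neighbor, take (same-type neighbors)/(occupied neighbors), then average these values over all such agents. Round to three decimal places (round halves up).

(1,1)O 0/1
(1,4)X 0/2
(1,5)O 2/3
(2,1)X 1/2
(2,4)O 1/3
(2,6)O 1/1
(3,1)X 2/2
(3,4)X 0/2
(4,1)X 1/3
(4,5)O 2/3
(5,1)O 1/2
(5,2)O 2/3
(5,3)O 2/2
(5,4)O 3/3
(5,5)O 2/2
Sum over 15 agents: 0/1 + 0/2 + 2/3 + 1/2 + 1/3 + 1/1 + 2/2 + 0/2 + 1/3 + 2/3 + 1/2 + 2/3 + 2/2 + 3/3 + 2/2 = 26/3; mean = 26/3 ÷ 15 = 26/45 = 0.577777… → 0.578.

0.578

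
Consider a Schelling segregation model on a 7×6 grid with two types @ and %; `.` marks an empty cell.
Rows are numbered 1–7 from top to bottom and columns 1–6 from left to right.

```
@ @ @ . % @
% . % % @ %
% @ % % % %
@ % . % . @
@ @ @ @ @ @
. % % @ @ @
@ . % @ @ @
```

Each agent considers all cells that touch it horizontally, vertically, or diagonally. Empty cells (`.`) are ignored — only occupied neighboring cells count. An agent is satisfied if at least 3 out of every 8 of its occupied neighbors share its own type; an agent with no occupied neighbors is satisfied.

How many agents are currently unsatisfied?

9

(1,1)@ 1/2 ok
(1,2)@ 2/4 ok
(1,3)@ 1/3 unhappy
(1,5)% 2/4 ok
(1,6)@ 1/3 unhappy
(2,1)% 1/4 unhappy
(2,3)% 3/6 ok
(2,4)% 5/7 ok
(2,5)@ 1/7 unhappy
(2,6)% 3/5 ok
(3,1)% 2/4 ok
(3,2)@ 1/6 unhappy
(3,3)% 5/6 ok
(3,4)% 5/6 ok
(3,5)% 5/7 ok
(3,6)% 2/4 ok
(4,1)@ 3/5 ok
(4,2)% 2/7 unhappy
(4,4)% 3/6 ok
(4,6)@ 2/4 ok
(5,1)@ 2/4 ok
(5,2)@ 3/6 ok
(5,3)@ 3/7 ok
(5,4)@ 4/6 ok
(5,5)@ 6/7 ok
(5,6)@ 4/4 ok
(6,2)% 2/6 unhappy
(6,3)% 2/7 unhappy
(6,4)@ 6/8 ok
(6,5)@ 8/8 ok
(6,6)@ 5/5 ok
(7,1)@ 0/1 unhappy
(7,3)% 2/4 ok
(7,4)@ 3/5 ok
(7,5)@ 5/5 ok
(7,6)@ 3/3 ok
Unsatisfied: (1,3), (1,6), (2,1), (2,5), (3,2), (4,2), (6,2), (6,3), (7,1) — 9 in total.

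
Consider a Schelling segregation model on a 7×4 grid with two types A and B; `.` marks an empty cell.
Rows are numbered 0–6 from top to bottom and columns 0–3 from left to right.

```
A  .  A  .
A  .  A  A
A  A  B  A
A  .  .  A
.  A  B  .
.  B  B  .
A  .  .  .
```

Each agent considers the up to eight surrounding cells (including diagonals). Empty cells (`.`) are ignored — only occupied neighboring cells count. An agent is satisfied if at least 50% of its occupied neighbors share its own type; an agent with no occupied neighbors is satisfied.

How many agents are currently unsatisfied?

Row 0: (0,0)A 1/1 ✓ · (0,2)A 2/2 ✓
Row 1: (1,0)A 3/3 ✓ · (1,2)A 4/5 ✓ · (1,3)A 3/4 ✓
Row 2: (2,0)A 3/3 ✓ · (2,1)A 4/5 ✓ · (2,2)B 0/5 ✗ · (2,3)A 3/4 ✓
Row 3: (3,0)A 3/3 ✓ · (3,3)A 1/3 ✗
Row 4: (4,1)A 1/4 ✗ · (4,2)B 2/4 ✓
Row 5: (5,1)B 2/4 ✓ · (5,2)B 2/3 ✓
Row 6: (6,0)A 0/1 ✗
Unsatisfied: (2,2), (3,3), (4,1), (6,0) — 4 in total.

4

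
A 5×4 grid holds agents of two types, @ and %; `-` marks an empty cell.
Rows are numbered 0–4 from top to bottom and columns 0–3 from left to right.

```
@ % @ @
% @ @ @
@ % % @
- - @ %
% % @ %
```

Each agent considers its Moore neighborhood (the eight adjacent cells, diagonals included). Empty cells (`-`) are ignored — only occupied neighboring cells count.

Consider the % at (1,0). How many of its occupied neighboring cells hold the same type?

Occupied neighbors of (1,0): (0,0)=@, (0,1)=%, (1,1)=@, (2,0)=@, (2,1)=%.
Same type (%): 2 of 5.

2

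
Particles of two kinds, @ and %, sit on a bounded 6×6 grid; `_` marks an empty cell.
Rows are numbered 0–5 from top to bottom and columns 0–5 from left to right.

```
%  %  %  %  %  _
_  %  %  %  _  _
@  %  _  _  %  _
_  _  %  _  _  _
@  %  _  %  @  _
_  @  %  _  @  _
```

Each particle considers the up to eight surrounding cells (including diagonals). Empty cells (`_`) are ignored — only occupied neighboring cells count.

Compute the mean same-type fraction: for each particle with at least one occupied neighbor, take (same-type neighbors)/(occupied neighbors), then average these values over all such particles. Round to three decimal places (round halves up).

(0,0)% 2/2
(0,1)% 4/4
(0,2)% 5/5
(0,3)% 4/4
(0,4)% 2/2
(1,1)% 5/6
(1,2)% 6/6
(1,3)% 5/5
(2,0)@ 0/2
(2,1)% 3/4
(2,4)% 1/1
(3,2)% 3/3
(4,0)@ 1/2
(4,1)% 2/4
(4,3)% 2/4
(4,4)@ 1/2
(5,1)@ 1/3
(5,2)% 2/3
(5,4)@ 1/2
Sum over 19 particles: 2/2 + 4/4 + 5/5 + 4/4 + 2/2 + 5/6 + 6/6 + 5/5 + 0/2 + 3/4 + 1/1 + 3/3 + 1/2 + 2/4 + 2/4 + 1/2 + 1/3 + 2/3 + 1/2 = 169/12; mean = 169/12 ÷ 19 = 169/228 = 0.741228… → 0.741.

0.741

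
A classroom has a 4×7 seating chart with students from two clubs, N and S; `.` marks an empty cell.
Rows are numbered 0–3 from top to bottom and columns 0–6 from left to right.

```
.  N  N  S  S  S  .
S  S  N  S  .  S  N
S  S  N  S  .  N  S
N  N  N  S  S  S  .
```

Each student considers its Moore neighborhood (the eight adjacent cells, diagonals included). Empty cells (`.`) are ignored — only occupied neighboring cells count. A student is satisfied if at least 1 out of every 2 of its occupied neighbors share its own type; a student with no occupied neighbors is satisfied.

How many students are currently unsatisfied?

9

Row 0: (0,1)N 2/4 satisfied · (0,2)N 2/5 not · (0,3)S 2/4 satisfied · (0,4)S 4/4 satisfied · (0,5)S 2/3 satisfied
Row 1: (1,0)S 3/4 satisfied · (1,1)S 3/7 not · (1,2)N 3/8 not · (1,3)S 3/6 satisfied · (1,5)S 3/5 satisfied · (1,6)N 1/4 not
Row 2: (2,0)S 3/5 satisfied · (2,1)S 3/8 not · (2,2)N 3/8 not · (2,3)S 3/6 satisfied · (2,5)N 1/5 not · (2,6)S 2/4 satisfied
Row 3: (3,0)N 1/3 not · (3,1)N 3/5 satisfied · (3,2)N 2/5 not · (3,3)S 2/4 satisfied · (3,4)S 3/4 satisfied · (3,5)S 2/3 satisfied
Unsatisfied: (0,2), (1,1), (1,2), (1,6), (2,1), (2,2), (2,5), (3,0), (3,2) — 9 in total.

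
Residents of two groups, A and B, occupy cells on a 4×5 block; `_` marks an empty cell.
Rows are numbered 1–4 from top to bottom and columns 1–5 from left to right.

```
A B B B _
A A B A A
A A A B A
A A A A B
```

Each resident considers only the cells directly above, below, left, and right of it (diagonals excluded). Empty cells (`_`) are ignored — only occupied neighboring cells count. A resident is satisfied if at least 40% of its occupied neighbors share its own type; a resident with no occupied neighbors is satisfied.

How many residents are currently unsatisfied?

(1,1)A 1/2 ok
(1,2)B 1/3 unhappy
(1,3)B 3/3 ok
(1,4)B 1/2 ok
(2,1)A 3/3 ok
(2,2)A 2/4 ok
(2,3)B 1/4 unhappy
(2,4)A 1/4 unhappy
(2,5)A 2/2 ok
(3,1)A 3/3 ok
(3,2)A 4/4 ok
(3,3)A 2/4 ok
(3,4)B 0/4 unhappy
(3,5)A 1/3 unhappy
(4,1)A 2/2 ok
(4,2)A 3/3 ok
(4,3)A 3/3 ok
(4,4)A 1/3 unhappy
(4,5)B 0/2 unhappy
Unsatisfied: (1,2), (2,3), (2,4), (3,4), (3,5), (4,4), (4,5) — 7 in total.

7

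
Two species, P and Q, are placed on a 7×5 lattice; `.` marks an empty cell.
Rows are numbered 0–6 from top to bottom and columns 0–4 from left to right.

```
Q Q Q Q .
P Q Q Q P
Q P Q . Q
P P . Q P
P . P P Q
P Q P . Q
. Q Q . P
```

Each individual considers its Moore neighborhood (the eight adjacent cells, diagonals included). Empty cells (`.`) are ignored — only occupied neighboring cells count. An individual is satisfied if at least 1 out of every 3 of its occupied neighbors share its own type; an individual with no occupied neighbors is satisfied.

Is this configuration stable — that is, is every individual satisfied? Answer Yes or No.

(0,0)Q 2/3 ✓
(0,1)Q 4/5 ✓
(0,2)Q 5/5 ✓
(0,3)Q 3/4 ✓
(1,0)P 1/5 ✗
(1,1)Q 6/8 ✓
(1,2)Q 6/7 ✓
(1,3)Q 5/6 ✓
(1,4)P 0/3 ✗
(2,0)Q 1/5 ✗
(2,1)P 3/7 ✓
(2,2)Q 4/6 ✓
(2,4)Q 2/4 ✓
(3,0)P 3/4 ✓
(3,1)P 4/6 ✓
(3,3)Q 3/6 ✓
(3,4)P 1/4 ✗
(4,0)P 3/4 ✓
(4,2)P 3/5 ✓
(4,3)P 3/6 ✓
(4,4)Q 2/4 ✓
(5,0)P 1/3 ✓
(5,1)Q 2/6 ✓
(5,2)P 2/5 ✓
(5,4)Q 1/3 ✓
(6,1)Q 2/4 ✓
(6,2)Q 2/3 ✓
(6,4)P 0/1 ✗
For instance (1,0) has only 1/5 same-type neighbors, below 1/3.

No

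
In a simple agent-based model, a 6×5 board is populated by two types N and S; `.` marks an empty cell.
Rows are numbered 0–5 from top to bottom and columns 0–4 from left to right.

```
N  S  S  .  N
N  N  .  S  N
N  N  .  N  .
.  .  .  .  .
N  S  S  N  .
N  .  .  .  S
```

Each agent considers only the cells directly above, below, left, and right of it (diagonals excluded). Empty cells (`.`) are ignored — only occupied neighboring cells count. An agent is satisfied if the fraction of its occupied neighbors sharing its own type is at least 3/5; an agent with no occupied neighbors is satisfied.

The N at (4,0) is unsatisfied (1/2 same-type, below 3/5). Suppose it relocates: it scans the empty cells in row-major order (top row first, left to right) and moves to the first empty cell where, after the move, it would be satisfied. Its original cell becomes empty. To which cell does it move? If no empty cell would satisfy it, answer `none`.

Vacating (4,0). Empty cells in order:
  (0,3): 1/3 same-type → still unsatisfied.
  (1,2): 1/3 same-type → still unsatisfied.
  (2,2): 2/2 same-type → satisfied — stop here.

(2,2)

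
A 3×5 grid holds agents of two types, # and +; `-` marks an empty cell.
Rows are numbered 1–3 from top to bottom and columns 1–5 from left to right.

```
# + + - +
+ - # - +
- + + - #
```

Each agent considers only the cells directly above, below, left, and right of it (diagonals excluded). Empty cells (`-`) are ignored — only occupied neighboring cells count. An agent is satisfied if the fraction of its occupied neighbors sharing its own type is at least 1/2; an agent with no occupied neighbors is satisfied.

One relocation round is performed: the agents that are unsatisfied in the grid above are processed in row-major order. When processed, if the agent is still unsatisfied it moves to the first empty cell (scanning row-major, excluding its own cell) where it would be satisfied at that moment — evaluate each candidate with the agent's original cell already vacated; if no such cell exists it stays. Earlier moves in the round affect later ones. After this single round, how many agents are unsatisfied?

Initially unsatisfied (in order): (1,1), (2,1), (2,3), (3,5).
  (1,1) → (2,4).
  (2,1): now satisfied by earlier moves; stays.
  (2,3) → (3,4).
  (3,5): now satisfied by earlier moves; stays.
Resulting grid:
- + + - +
+ - - # +
- + + # #
Unsatisfied now: (2,5).

1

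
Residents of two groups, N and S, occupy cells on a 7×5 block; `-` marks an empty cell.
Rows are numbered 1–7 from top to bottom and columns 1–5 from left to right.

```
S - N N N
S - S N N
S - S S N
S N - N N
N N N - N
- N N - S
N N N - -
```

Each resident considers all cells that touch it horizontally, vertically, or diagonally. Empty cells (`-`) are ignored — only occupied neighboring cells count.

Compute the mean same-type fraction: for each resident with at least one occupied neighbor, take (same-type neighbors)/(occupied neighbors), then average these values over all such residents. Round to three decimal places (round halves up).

Row 1: (1,1)S 1/1 · (1,3)N 2/3 · (1,4)N 4/5 · (1,5)N 3/3
Row 2: (2,1)S 2/2 · (2,3)S 2/5 · (2,4)N 5/8 · (2,5)N 4/5
Row 3: (3,1)S 2/3 · (3,3)S 2/5 · (3,4)S 2/7 · (3,5)N 4/5
Row 4: (4,1)S 1/4 · (4,2)N 3/6 · (4,4)N 4/6 · (4,5)N 3/4
Row 5: (5,1)N 3/4 · (5,2)N 5/6 · (5,3)N 5/5 · (5,5)N 2/3
Row 6: (6,2)N 7/7 · (6,3)N 5/5 · (6,5)S 0/1
Row 7: (7,1)N 2/2 · (7,2)N 4/4 · (7,3)N 3/3
Sum over 26 residents: 1/1 + 2/3 + 4/5 + 3/3 + 2/2 + 2/5 + 5/8 + 4/5 + 2/3 + 2/5 + 2/7 + 4/5 + 1/4 + 3/6 + 4/6 + 3/4 + 3/4 + 5/6 + 5/5 + 2/3 + 7/7 + 5/5 + 0/1 + 2/2 + 4/4 + 3/3 = 5281/280; mean = 5281/280 ÷ 26 = 5281/7280 = 0.725412… → 0.725.

0.725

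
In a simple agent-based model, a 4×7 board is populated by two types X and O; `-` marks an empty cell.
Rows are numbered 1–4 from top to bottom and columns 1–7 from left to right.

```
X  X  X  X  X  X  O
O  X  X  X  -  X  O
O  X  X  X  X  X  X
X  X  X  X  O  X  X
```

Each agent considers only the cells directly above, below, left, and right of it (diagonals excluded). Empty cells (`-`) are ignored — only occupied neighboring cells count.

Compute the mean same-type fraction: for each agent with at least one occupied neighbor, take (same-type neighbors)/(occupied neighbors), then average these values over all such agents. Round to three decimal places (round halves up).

0.741

Row 1: (1,1)X 1/2 · (1,2)X 3/3 · (1,3)X 3/3 · (1,4)X 3/3 · (1,5)X 2/2 · (1,6)X 2/3 · (1,7)O 1/2
Row 2: (2,1)O 1/3 · (2,2)X 3/4 · (2,3)X 4/4 · (2,4)X 3/3 · (2,6)X 2/3 · (2,7)O 1/3
Row 3: (3,1)O 1/3 · (3,2)X 3/4 · (3,3)X 4/4 · (3,4)X 4/4 · (3,5)X 2/3 · (3,6)X 4/4 · (3,7)X 2/3
Row 4: (4,1)X 1/2 · (4,2)X 3/3 · (4,3)X 3/3 · (4,4)X 2/3 · (4,5)O 0/3 · (4,6)X 2/3 · (4,7)X 2/2
Sum over 27 agents: 1/2 + 3/3 + 3/3 + 3/3 + 2/2 + 2/3 + 1/2 + 1/3 + 3/4 + 4/4 + 3/3 + 2/3 + 1/3 + 1/3 + 3/4 + 4/4 + 4/4 + 2/3 + 4/4 + 2/3 + 1/2 + 3/3 + 3/3 + 2/3 + 0/3 + 2/3 + 2/2 = 20; mean = 20 ÷ 27 = 20/27 = 0.740740… → 0.741.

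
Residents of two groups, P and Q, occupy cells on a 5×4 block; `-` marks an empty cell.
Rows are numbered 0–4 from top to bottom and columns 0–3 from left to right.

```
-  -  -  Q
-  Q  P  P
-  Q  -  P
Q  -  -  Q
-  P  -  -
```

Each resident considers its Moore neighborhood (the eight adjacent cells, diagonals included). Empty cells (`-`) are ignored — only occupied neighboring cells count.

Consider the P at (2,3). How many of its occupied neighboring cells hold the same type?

Occupied neighbors of (2,3): (1,2)=P, (1,3)=P, (3,3)=Q.
Same type (P): 2 of 3.

2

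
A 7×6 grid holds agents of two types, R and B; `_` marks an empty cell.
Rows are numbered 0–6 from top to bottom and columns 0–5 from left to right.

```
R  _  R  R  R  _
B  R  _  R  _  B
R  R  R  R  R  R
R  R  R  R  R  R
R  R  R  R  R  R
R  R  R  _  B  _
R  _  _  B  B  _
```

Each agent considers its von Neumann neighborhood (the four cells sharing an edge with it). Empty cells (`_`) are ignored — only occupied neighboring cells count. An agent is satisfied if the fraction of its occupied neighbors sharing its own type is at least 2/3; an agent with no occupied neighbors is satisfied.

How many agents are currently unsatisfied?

(0,0)R 0/1 ✗
(0,2)R 1/1 ✓
(0,3)R 3/3 ✓
(0,4)R 1/1 ✓
(1,0)B 0/3 ✗
(1,1)R 1/2 ✗
(1,3)R 2/2 ✓
(1,5)B 0/1 ✗
(2,0)R 2/3 ✓
(2,1)R 4/4 ✓
(2,2)R 3/3 ✓
(2,3)R 4/4 ✓
(2,4)R 3/3 ✓
(2,5)R 2/3 ✓
(3,0)R 3/3 ✓
(3,1)R 4/4 ✓
(3,2)R 4/4 ✓
(3,3)R 4/4 ✓
(3,4)R 4/4 ✓
(3,5)R 3/3 ✓
(4,0)R 3/3 ✓
(4,1)R 4/4 ✓
(4,2)R 4/4 ✓
(4,3)R 3/3 ✓
(4,4)R 3/4 ✓
(4,5)R 2/2 ✓
(5,0)R 3/3 ✓
(5,1)R 3/3 ✓
(5,2)R 2/2 ✓
(5,4)B 1/2 ✗
(6,0)R 1/1 ✓
(6,3)B 1/1 ✓
(6,4)B 2/2 ✓
Unsatisfied: (0,0), (1,0), (1,1), (1,5), (5,4) — 5 in total.

5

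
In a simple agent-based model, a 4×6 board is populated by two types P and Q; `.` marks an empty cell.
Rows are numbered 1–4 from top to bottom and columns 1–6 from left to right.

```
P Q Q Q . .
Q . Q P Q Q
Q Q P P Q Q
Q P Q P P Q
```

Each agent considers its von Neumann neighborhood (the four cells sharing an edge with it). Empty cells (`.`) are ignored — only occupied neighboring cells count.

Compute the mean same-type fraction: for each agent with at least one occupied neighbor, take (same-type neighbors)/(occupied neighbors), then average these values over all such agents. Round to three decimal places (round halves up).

Row 1: (1,1)P 0/2 · (1,2)Q 1/2 · (1,3)Q 3/3 · (1,4)Q 1/2
Row 2: (2,1)Q 1/2 · (2,3)Q 1/3 · (2,4)P 1/4 · (2,5)Q 2/3 · (2,6)Q 2/2
Row 3: (3,1)Q 3/3 · (3,2)Q 1/3 · (3,3)P 1/4 · (3,4)P 3/4 · (3,5)Q 2/4 · (3,6)Q 3/3
Row 4: (4,1)Q 1/2 · (4,2)P 0/3 · (4,3)Q 0/3 · (4,4)P 2/3 · (4,5)P 1/3 · (4,6)Q 1/2
Sum over 21 agents: 0/2 + 1/2 + 3/3 + 1/2 + 1/2 + 1/3 + 1/4 + 2/3 + 2/2 + 3/3 + 1/3 + 1/4 + 3/4 + 2/4 + 3/3 + 1/2 + 0/3 + 0/3 + 2/3 + 1/3 + 1/2 = 127/12; mean = 127/12 ÷ 21 = 127/252 = 0.503968… → 0.504.

0.504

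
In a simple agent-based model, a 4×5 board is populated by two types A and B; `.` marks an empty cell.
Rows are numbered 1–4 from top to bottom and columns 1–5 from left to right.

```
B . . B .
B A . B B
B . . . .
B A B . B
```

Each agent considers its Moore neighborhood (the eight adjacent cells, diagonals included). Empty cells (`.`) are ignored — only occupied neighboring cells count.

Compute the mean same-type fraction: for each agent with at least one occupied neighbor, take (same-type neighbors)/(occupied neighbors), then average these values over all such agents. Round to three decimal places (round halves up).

0.517

Row 1: (1,1)B 1/2 · (1,4)B 2/2
Row 2: (2,1)B 2/3 · (2,2)A 0/3 · (2,4)B 2/2 · (2,5)B 2/2
Row 3: (3,1)B 2/4
Row 4: (4,1)B 1/2 · (4,2)A 0/3 · (4,3)B 0/1 · (4,5)B — no occupied neighbors
Sum over 10 agents: 1/2 + 2/2 + 2/3 + 0/3 + 2/2 + 2/2 + 2/4 + 1/2 + 0/3 + 0/1 = 31/6; mean = 31/6 ÷ 10 = 31/60 = 0.516666… → 0.517.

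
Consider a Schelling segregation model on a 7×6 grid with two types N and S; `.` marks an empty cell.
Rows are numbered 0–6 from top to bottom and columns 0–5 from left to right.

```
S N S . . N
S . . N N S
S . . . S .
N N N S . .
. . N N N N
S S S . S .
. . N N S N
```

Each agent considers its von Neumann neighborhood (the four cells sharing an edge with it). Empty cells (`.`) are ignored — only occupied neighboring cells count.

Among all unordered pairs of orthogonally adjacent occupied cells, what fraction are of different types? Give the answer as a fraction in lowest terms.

Scan each occupied cell's neighbors to the right and below so each pair is counted once.
From row 0: 3 unlike of 4 pairs (running 3/4).
From row 1: 2 unlike of 4 pairs (running 5/8).
From row 2: 1 unlike of 1 pairs (running 6/9).
From row 3: 2 unlike of 5 pairs (running 8/14).
From row 4: 2 unlike of 5 pairs (running 10/19).
From row 5: 1 unlike of 4 pairs (running 11/23).
From row 6: 2 unlike of 3 pairs (running 13/26).
Total adjacent occupied pairs: 26; unlike-type pairs: 13.
13/26 reduces to 1/2.

1/2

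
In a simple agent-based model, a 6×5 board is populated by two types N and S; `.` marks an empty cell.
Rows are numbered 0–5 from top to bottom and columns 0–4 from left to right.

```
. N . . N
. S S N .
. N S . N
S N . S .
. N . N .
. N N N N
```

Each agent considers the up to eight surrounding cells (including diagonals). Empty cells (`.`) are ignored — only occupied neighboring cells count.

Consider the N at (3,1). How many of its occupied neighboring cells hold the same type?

2

Occupied neighbors of (3,1): (2,1)=N, (2,2)=S, (3,0)=S, (4,1)=N.
Same type (N): 2 of 4.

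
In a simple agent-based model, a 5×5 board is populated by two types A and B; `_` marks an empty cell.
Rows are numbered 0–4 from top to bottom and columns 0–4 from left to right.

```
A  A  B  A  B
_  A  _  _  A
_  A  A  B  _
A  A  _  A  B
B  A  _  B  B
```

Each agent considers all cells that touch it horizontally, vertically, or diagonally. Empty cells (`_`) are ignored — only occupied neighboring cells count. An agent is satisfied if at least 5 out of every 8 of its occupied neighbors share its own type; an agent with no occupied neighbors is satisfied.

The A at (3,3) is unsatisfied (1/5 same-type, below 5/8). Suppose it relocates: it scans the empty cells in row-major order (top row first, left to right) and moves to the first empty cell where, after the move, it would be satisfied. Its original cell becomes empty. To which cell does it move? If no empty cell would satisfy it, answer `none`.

(1,0)

Vacating (3,3). Empty cells in order:
  (1,0): 4/4 same-type → satisfied — stop here.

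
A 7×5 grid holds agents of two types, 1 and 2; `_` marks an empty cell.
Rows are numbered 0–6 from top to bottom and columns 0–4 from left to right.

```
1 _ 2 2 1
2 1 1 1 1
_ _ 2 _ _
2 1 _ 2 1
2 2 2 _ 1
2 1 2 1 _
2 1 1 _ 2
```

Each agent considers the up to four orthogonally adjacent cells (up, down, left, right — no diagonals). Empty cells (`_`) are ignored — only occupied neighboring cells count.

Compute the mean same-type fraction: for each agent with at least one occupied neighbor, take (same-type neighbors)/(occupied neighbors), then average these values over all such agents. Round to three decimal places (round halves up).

0.453

Row 0: (0,0)1 0/1 · (0,2)2 1/2 · (0,3)2 1/3 · (0,4)1 1/2
Row 1: (1,0)2 0/2 · (1,1)1 1/2 · (1,2)1 2/4 · (1,3)1 2/3 · (1,4)1 2/2
Row 2: (2,2)2 0/1
Row 3: (3,0)2 1/2 · (3,1)1 0/2 · (3,3)2 0/1 · (3,4)1 1/2
Row 4: (4,0)2 3/3 · (4,1)2 2/4 · (4,2)2 2/2 · (4,4)1 1/1
Row 5: (5,0)2 2/3 · (5,1)1 1/4 · (5,2)2 1/4 · (5,3)1 0/1
Row 6: (6,0)2 1/2 · (6,1)1 2/3 · (6,2)1 1/2 · (6,4)2 — no occupied neighbors
Sum over 25 agents: 0/1 + 1/2 + 1/3 + 1/2 + 0/2 + 1/2 + 2/4 + 2/3 + 2/2 + 0/1 + 1/2 + 0/2 + 0/1 + 1/2 + 3/3 + 2/4 + 2/2 + 1/1 + 2/3 + 1/4 + 1/4 + 0/1 + 1/2 + 2/3 + 1/2 = 34/3; mean = 34/3 ÷ 25 = 34/75 = 0.453333… → 0.453.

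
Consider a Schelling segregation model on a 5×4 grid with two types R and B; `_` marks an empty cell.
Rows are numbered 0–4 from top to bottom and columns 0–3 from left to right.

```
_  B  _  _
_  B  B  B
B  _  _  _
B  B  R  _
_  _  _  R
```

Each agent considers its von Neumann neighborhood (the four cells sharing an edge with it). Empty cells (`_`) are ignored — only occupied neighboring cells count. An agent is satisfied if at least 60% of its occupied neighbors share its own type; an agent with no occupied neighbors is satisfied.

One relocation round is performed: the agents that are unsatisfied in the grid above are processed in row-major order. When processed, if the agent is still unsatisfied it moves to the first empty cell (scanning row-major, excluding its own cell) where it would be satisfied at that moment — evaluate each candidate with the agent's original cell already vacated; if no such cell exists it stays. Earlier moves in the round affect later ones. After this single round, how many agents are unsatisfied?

Initially unsatisfied (in order): (3,1), (3,2).
  (3,1) → (0,0).
  (3,2): now satisfied by earlier moves; stays.
Resulting grid:
B B _ _
_ B B B
B _ _ _
B _ R _
_ _ _ R
All satisfied now.

0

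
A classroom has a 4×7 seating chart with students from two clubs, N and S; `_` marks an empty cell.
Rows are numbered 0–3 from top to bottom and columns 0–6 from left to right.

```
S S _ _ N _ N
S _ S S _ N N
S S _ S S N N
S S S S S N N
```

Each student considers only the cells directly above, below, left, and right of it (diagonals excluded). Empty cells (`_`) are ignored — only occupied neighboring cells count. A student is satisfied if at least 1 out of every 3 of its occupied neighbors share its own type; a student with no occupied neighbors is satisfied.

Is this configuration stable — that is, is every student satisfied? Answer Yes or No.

Yes

Row 0: (0,0)S 2/2 satisfied · (0,1)S 1/1 satisfied · (0,4)N 0/0 satisfied · (0,6)N 1/1 satisfied
Row 1: (1,0)S 2/2 satisfied · (1,2)S 1/1 satisfied · (1,3)S 2/2 satisfied · (1,5)N 2/2 satisfied · (1,6)N 3/3 satisfied
Row 2: (2,0)S 3/3 satisfied · (2,1)S 2/2 satisfied · (2,3)S 3/3 satisfied · (2,4)S 2/3 satisfied · (2,5)N 3/4 satisfied · (2,6)N 3/3 satisfied
Row 3: (3,0)S 2/2 satisfied · (3,1)S 3/3 satisfied · (3,2)S 2/2 satisfied · (3,3)S 3/3 satisfied · (3,4)S 2/3 satisfied · (3,5)N 2/3 satisfied · (3,6)N 2/2 satisfied
All meet the threshold, so the configuration is stable.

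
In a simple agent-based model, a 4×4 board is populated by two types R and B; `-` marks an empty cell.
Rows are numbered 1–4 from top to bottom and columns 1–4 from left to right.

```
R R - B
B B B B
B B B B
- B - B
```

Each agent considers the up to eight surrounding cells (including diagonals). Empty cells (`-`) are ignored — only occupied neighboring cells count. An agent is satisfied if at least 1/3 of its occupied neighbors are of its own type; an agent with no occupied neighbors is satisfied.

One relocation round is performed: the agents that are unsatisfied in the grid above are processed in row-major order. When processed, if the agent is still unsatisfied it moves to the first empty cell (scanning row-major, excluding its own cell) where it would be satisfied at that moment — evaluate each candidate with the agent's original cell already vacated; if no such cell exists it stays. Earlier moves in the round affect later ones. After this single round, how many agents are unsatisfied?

1

Initially unsatisfied (in order): (1,2).
  (1,2): no empty cell satisfies it; stays.
Resulting grid:
R R - B
B B B B
B B B B
- B - B
Unsatisfied now: (1,2).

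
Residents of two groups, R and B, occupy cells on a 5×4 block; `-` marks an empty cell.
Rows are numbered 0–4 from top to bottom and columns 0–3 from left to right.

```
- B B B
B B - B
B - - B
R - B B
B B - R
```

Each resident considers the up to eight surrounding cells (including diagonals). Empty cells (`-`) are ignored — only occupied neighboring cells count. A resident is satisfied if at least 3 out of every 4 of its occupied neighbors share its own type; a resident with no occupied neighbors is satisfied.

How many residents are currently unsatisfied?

(0,1)B 3/3 ok
(0,2)B 4/4 ok
(0,3)B 2/2 ok
(1,0)B 3/3 ok
(1,1)B 4/4 ok
(1,3)B 3/3 ok
(2,0)B 2/3 unhappy
(2,3)B 3/3 ok
(3,0)R 0/3 unhappy
(3,2)B 3/4 ok
(3,3)B 2/3 unhappy
(4,0)B 1/2 unhappy
(4,1)B 2/3 unhappy
(4,3)R 0/2 unhappy
Unsatisfied: (2,0), (3,0), (3,3), (4,0), (4,1), (4,3) — 6 in total.

6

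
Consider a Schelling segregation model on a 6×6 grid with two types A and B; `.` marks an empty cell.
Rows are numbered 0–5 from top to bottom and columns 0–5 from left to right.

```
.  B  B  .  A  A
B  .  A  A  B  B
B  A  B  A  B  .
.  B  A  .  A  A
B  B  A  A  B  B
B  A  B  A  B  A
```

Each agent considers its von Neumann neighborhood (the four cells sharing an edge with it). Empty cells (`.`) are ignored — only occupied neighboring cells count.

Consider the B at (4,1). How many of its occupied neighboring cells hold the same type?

Occupied neighbors of (4,1): (3,1)=B, (5,1)=A, (4,0)=B, (4,2)=A.
Same type (B): 2 of 4.

2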